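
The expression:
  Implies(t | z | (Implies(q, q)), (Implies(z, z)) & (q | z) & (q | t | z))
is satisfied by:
  {q: True, z: True}
  {q: True, z: False}
  {z: True, q: False}


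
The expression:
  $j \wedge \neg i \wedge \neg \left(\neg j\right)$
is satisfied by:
  {j: True, i: False}


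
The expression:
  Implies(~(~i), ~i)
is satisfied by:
  {i: False}


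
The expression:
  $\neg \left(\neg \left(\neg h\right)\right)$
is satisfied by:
  {h: False}


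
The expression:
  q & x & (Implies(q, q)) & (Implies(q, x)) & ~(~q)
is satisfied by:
  {x: True, q: True}


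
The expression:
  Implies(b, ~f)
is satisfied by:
  {b: False, f: False}
  {f: True, b: False}
  {b: True, f: False}


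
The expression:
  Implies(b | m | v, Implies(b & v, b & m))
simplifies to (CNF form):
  m | ~b | ~v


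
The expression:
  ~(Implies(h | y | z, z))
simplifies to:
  ~z & (h | y)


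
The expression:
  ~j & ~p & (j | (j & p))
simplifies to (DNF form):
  False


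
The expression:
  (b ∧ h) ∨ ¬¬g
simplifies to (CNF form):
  (b ∨ g) ∧ (g ∨ h)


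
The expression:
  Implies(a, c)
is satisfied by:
  {c: True, a: False}
  {a: False, c: False}
  {a: True, c: True}


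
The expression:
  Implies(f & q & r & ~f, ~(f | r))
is always true.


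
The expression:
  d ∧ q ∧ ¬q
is never true.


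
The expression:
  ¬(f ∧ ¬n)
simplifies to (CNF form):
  n ∨ ¬f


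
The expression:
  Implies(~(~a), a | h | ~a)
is always true.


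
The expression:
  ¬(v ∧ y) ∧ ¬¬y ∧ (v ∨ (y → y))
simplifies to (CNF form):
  y ∧ ¬v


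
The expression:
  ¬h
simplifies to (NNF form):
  ¬h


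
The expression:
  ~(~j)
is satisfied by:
  {j: True}


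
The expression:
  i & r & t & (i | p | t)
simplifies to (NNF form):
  i & r & t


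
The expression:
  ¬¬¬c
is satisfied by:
  {c: False}


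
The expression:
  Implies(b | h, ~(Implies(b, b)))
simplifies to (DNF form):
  ~b & ~h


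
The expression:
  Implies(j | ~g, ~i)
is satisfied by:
  {g: True, i: False, j: False}
  {g: False, i: False, j: False}
  {j: True, g: True, i: False}
  {j: True, g: False, i: False}
  {i: True, g: True, j: False}


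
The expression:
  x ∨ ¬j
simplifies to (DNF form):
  x ∨ ¬j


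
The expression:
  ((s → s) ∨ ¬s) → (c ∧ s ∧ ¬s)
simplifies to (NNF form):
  False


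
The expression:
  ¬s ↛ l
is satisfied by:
  {l: True, s: False}
  {s: False, l: False}
  {s: True, l: True}


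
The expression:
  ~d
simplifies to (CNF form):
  ~d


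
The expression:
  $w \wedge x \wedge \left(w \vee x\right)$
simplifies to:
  $w \wedge x$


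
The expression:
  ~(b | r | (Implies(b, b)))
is never true.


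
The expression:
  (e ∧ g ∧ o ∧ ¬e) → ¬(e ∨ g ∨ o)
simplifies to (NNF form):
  True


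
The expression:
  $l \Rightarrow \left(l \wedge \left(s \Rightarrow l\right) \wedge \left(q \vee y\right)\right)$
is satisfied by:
  {y: True, q: True, l: False}
  {y: True, l: False, q: False}
  {q: True, l: False, y: False}
  {q: False, l: False, y: False}
  {y: True, q: True, l: True}
  {y: True, l: True, q: False}
  {q: True, l: True, y: False}


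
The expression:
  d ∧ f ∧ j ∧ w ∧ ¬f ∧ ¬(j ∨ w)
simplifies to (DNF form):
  False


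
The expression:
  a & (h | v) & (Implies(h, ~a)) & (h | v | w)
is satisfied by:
  {a: True, v: True, h: False}


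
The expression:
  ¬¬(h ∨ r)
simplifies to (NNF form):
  h ∨ r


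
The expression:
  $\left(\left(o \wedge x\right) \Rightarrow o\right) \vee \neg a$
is always true.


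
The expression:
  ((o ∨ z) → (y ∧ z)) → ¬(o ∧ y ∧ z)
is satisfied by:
  {o: False, z: False, y: False}
  {y: True, o: False, z: False}
  {z: True, o: False, y: False}
  {y: True, z: True, o: False}
  {o: True, y: False, z: False}
  {y: True, o: True, z: False}
  {z: True, o: True, y: False}


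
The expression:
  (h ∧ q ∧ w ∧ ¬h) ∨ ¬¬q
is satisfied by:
  {q: True}


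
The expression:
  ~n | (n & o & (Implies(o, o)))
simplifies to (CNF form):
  o | ~n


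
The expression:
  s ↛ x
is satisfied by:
  {s: True, x: False}


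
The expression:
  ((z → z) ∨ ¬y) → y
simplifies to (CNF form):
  y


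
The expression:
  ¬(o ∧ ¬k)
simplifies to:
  k ∨ ¬o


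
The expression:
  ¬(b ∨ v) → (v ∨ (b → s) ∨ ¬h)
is always true.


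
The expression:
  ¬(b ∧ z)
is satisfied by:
  {z: False, b: False}
  {b: True, z: False}
  {z: True, b: False}


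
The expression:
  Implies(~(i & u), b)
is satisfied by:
  {i: True, b: True, u: True}
  {i: True, b: True, u: False}
  {b: True, u: True, i: False}
  {b: True, u: False, i: False}
  {i: True, u: True, b: False}


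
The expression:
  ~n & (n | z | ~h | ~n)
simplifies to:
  ~n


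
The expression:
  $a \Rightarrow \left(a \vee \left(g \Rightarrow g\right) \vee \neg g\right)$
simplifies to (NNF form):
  $\text{True}$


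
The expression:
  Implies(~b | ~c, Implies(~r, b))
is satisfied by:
  {r: True, b: True}
  {r: True, b: False}
  {b: True, r: False}


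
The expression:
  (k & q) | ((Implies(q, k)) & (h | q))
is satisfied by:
  {k: True, h: True, q: False}
  {h: True, q: False, k: False}
  {q: True, k: True, h: True}
  {q: True, k: True, h: False}


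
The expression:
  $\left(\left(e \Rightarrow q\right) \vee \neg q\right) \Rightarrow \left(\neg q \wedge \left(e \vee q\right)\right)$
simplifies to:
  $e \wedge \neg q$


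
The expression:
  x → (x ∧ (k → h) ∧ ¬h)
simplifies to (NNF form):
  (¬h ∧ ¬k) ∨ ¬x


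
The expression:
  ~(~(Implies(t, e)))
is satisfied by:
  {e: True, t: False}
  {t: False, e: False}
  {t: True, e: True}


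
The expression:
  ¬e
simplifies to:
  ¬e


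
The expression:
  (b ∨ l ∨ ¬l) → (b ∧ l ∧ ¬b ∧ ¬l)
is never true.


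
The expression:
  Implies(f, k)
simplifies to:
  k | ~f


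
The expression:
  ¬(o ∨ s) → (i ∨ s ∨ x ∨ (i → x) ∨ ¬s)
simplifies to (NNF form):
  True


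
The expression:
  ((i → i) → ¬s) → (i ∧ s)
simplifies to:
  s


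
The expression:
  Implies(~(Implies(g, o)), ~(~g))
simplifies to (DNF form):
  True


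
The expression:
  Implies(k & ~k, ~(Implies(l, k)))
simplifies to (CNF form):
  True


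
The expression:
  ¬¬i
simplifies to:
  i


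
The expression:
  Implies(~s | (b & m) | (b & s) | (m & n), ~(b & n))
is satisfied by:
  {n: False, b: False}
  {b: True, n: False}
  {n: True, b: False}


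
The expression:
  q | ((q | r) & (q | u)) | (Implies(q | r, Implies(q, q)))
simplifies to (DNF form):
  True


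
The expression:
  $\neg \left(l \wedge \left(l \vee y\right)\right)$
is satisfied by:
  {l: False}


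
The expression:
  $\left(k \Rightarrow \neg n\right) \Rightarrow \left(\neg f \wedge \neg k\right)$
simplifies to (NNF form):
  $\left(k \wedge n\right) \vee \left(\neg f \wedge \neg k\right)$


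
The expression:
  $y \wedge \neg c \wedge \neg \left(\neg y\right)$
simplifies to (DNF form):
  $y \wedge \neg c$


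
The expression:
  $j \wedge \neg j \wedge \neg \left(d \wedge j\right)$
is never true.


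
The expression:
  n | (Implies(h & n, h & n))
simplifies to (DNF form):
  True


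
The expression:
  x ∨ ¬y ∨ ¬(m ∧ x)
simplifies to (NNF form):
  True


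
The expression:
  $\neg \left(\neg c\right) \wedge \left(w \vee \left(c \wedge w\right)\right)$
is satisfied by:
  {c: True, w: True}


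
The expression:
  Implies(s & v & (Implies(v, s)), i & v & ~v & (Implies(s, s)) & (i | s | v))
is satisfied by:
  {s: False, v: False}
  {v: True, s: False}
  {s: True, v: False}


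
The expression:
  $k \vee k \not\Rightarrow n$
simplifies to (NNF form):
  $k$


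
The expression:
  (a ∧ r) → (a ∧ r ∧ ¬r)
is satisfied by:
  {a: False, r: False}
  {r: True, a: False}
  {a: True, r: False}


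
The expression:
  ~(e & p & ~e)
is always true.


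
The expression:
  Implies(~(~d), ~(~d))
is always true.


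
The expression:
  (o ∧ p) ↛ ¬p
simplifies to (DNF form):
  o ∧ p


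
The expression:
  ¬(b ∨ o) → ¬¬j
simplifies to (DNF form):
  b ∨ j ∨ o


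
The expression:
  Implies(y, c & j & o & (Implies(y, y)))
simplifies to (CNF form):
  (c | ~y) & (j | ~y) & (o | ~y)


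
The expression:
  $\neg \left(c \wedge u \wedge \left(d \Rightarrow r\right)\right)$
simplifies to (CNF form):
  $\left(d \vee \neg c \vee \neg u\right) \wedge \left(\neg c \vee \neg r \vee \neg u\right)$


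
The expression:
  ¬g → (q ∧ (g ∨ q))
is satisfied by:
  {q: True, g: True}
  {q: True, g: False}
  {g: True, q: False}


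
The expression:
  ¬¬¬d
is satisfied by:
  {d: False}


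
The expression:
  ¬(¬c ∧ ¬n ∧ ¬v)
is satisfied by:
  {n: True, c: True, v: True}
  {n: True, c: True, v: False}
  {n: True, v: True, c: False}
  {n: True, v: False, c: False}
  {c: True, v: True, n: False}
  {c: True, v: False, n: False}
  {v: True, c: False, n: False}


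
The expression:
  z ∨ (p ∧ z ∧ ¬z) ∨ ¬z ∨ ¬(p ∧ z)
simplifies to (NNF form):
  True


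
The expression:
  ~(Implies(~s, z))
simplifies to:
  ~s & ~z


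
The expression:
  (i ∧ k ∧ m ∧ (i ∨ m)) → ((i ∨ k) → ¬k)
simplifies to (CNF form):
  ¬i ∨ ¬k ∨ ¬m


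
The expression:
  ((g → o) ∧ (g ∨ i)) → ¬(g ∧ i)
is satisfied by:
  {g: False, o: False, i: False}
  {i: True, g: False, o: False}
  {o: True, g: False, i: False}
  {i: True, o: True, g: False}
  {g: True, i: False, o: False}
  {i: True, g: True, o: False}
  {o: True, g: True, i: False}


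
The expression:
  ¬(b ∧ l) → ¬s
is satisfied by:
  {b: True, l: True, s: False}
  {b: True, l: False, s: False}
  {l: True, b: False, s: False}
  {b: False, l: False, s: False}
  {b: True, s: True, l: True}


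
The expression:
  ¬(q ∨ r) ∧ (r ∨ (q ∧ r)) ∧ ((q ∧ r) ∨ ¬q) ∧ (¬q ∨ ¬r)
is never true.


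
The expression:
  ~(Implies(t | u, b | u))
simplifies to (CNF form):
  t & ~b & ~u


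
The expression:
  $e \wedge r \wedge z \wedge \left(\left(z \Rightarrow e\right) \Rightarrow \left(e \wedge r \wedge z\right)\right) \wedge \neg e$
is never true.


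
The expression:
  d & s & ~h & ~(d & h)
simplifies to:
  d & s & ~h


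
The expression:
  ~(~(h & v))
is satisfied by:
  {h: True, v: True}


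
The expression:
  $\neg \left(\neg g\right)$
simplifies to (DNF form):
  $g$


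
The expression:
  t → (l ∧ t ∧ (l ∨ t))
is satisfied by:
  {l: True, t: False}
  {t: False, l: False}
  {t: True, l: True}


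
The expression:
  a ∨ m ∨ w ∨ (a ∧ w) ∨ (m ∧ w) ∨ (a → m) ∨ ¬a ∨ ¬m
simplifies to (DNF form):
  True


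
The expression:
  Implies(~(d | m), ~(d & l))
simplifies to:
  True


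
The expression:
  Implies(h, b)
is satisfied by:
  {b: True, h: False}
  {h: False, b: False}
  {h: True, b: True}


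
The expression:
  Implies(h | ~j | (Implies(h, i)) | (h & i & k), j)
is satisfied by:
  {j: True}


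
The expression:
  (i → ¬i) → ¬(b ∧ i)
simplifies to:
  True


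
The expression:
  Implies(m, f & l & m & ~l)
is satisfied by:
  {m: False}


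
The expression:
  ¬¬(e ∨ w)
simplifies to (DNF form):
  e ∨ w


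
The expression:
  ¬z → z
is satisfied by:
  {z: True}


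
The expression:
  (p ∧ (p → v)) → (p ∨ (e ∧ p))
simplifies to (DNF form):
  True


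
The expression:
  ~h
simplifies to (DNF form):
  ~h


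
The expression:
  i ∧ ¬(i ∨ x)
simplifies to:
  False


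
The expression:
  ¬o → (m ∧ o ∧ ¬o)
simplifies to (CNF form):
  o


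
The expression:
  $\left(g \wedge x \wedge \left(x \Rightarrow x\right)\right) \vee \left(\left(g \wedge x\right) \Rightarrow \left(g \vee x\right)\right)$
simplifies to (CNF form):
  $\text{True}$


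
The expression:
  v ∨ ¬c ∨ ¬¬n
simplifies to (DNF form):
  n ∨ v ∨ ¬c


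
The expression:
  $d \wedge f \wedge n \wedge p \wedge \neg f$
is never true.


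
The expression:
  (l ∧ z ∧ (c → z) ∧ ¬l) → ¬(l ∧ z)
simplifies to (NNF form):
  True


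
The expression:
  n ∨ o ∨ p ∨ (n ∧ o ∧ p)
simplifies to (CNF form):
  n ∨ o ∨ p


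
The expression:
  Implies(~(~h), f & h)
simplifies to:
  f | ~h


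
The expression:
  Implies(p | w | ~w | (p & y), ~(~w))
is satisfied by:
  {w: True}


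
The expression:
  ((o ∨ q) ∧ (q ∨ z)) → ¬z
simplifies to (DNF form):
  (¬o ∧ ¬q) ∨ ¬z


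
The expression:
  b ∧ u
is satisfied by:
  {u: True, b: True}


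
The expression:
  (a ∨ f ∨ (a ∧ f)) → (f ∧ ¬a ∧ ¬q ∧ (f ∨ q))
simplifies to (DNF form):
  (¬a ∧ ¬f) ∨ (¬a ∧ ¬q)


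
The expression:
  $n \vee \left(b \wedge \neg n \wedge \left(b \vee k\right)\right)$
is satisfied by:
  {n: True, b: True}
  {n: True, b: False}
  {b: True, n: False}


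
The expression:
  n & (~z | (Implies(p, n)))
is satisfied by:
  {n: True}


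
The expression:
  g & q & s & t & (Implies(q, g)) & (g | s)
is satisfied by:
  {t: True, g: True, s: True, q: True}


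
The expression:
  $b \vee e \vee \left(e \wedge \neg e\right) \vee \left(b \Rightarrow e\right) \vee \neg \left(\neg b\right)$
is always true.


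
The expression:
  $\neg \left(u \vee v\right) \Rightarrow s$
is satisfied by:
  {u: True, v: True, s: True}
  {u: True, v: True, s: False}
  {u: True, s: True, v: False}
  {u: True, s: False, v: False}
  {v: True, s: True, u: False}
  {v: True, s: False, u: False}
  {s: True, v: False, u: False}


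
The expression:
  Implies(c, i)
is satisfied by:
  {i: True, c: False}
  {c: False, i: False}
  {c: True, i: True}


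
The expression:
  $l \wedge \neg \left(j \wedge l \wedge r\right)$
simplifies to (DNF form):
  $\left(l \wedge \neg j\right) \vee \left(l \wedge \neg r\right)$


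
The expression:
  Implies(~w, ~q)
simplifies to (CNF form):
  w | ~q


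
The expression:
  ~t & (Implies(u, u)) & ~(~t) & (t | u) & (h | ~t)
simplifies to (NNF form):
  False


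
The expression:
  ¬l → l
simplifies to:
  l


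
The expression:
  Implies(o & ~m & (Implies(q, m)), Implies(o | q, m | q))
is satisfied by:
  {q: True, m: True, o: False}
  {q: True, o: False, m: False}
  {m: True, o: False, q: False}
  {m: False, o: False, q: False}
  {q: True, m: True, o: True}
  {q: True, o: True, m: False}
  {m: True, o: True, q: False}


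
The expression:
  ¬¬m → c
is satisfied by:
  {c: True, m: False}
  {m: False, c: False}
  {m: True, c: True}


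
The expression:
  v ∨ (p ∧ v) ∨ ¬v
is always true.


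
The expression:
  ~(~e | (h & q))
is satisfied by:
  {e: True, h: False, q: False}
  {q: True, e: True, h: False}
  {h: True, e: True, q: False}


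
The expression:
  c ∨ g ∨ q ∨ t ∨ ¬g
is always true.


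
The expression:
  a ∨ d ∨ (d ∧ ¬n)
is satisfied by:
  {a: True, d: True}
  {a: True, d: False}
  {d: True, a: False}


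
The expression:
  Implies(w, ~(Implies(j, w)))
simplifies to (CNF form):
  ~w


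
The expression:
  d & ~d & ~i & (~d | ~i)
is never true.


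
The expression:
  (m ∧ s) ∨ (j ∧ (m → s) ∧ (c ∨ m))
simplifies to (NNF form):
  (c ∨ m) ∧ (j ∨ m) ∧ (s ∨ ¬m)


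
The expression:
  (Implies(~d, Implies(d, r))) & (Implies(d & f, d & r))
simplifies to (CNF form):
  r | ~d | ~f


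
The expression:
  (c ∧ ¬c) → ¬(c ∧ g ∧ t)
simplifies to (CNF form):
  True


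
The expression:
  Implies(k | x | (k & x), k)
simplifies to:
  k | ~x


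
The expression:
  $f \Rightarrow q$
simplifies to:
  $q \vee \neg f$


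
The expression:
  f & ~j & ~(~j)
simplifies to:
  False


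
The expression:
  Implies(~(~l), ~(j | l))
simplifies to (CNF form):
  ~l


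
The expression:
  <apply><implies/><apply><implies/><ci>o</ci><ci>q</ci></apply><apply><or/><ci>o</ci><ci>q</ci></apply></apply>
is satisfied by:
  {q: True, o: True}
  {q: True, o: False}
  {o: True, q: False}


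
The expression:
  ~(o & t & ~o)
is always true.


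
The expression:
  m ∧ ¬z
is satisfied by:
  {m: True, z: False}


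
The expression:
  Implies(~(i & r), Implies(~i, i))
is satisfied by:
  {i: True}


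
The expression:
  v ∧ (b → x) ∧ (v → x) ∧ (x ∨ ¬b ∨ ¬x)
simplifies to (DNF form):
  v ∧ x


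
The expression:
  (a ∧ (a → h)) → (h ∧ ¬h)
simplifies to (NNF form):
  ¬a ∨ ¬h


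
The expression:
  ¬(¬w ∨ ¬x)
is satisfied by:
  {w: True, x: True}


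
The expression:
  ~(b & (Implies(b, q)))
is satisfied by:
  {q: False, b: False}
  {b: True, q: False}
  {q: True, b: False}


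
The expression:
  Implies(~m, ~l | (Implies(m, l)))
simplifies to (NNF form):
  True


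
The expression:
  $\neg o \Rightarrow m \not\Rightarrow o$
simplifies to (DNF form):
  $m \vee o$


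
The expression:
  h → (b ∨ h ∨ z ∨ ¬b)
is always true.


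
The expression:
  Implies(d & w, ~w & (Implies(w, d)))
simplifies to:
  ~d | ~w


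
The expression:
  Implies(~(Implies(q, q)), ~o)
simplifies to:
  True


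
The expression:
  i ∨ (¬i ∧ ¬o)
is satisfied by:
  {i: True, o: False}
  {o: False, i: False}
  {o: True, i: True}


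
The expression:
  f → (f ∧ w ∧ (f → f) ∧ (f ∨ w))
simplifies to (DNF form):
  w ∨ ¬f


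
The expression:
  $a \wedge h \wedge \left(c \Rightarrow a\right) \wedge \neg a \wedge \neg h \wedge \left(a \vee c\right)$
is never true.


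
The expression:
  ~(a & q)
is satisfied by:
  {q: False, a: False}
  {a: True, q: False}
  {q: True, a: False}


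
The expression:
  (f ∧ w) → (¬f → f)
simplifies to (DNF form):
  True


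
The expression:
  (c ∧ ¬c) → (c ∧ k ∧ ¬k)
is always true.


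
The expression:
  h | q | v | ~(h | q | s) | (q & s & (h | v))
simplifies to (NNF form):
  h | q | v | ~s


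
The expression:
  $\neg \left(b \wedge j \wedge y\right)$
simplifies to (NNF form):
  $\neg b \vee \neg j \vee \neg y$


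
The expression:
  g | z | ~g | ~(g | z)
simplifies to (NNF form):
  True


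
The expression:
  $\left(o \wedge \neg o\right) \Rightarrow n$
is always true.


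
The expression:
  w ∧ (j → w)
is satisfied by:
  {w: True}


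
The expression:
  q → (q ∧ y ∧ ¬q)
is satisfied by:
  {q: False}


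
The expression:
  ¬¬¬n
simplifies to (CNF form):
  ¬n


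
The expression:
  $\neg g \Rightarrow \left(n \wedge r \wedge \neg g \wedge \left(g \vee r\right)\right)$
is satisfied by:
  {n: True, g: True, r: True}
  {n: True, g: True, r: False}
  {g: True, r: True, n: False}
  {g: True, r: False, n: False}
  {n: True, r: True, g: False}


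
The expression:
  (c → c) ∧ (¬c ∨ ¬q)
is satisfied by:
  {c: False, q: False}
  {q: True, c: False}
  {c: True, q: False}


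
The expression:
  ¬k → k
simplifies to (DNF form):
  k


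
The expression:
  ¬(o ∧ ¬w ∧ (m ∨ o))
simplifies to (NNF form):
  w ∨ ¬o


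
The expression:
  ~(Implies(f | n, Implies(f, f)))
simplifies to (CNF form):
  False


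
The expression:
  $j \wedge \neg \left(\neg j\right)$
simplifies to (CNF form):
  $j$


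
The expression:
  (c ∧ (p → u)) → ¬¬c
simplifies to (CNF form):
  True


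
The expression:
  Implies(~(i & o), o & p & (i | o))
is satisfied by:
  {i: True, p: True, o: True}
  {i: True, o: True, p: False}
  {p: True, o: True, i: False}


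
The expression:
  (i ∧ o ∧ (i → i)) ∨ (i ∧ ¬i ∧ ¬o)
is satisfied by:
  {i: True, o: True}


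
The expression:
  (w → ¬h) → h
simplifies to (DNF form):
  h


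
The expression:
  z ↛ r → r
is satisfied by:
  {r: True, z: False}
  {z: False, r: False}
  {z: True, r: True}


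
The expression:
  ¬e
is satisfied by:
  {e: False}


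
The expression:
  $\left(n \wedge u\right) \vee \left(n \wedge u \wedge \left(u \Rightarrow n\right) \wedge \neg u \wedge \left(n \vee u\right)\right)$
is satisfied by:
  {u: True, n: True}


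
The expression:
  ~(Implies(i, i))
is never true.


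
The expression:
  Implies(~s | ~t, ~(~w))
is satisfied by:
  {t: True, w: True, s: True}
  {t: True, w: True, s: False}
  {w: True, s: True, t: False}
  {w: True, s: False, t: False}
  {t: True, s: True, w: False}


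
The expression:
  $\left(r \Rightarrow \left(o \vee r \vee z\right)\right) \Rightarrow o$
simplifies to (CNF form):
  $o$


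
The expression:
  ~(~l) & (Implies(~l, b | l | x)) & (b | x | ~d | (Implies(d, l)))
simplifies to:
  l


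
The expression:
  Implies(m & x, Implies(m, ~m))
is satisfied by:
  {m: False, x: False}
  {x: True, m: False}
  {m: True, x: False}


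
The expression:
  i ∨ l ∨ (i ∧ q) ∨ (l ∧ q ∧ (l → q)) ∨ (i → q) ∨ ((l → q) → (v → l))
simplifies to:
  True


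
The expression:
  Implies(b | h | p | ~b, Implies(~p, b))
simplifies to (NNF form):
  b | p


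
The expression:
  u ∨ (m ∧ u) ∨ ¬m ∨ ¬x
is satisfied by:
  {u: True, m: False, x: False}
  {m: False, x: False, u: False}
  {x: True, u: True, m: False}
  {x: True, m: False, u: False}
  {u: True, m: True, x: False}
  {m: True, u: False, x: False}
  {x: True, m: True, u: True}


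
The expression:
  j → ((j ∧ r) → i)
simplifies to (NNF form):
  i ∨ ¬j ∨ ¬r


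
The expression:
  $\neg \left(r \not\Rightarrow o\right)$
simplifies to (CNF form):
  $o \vee \neg r$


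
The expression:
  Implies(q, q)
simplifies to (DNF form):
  True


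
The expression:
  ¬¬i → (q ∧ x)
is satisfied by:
  {x: True, q: True, i: False}
  {x: True, q: False, i: False}
  {q: True, x: False, i: False}
  {x: False, q: False, i: False}
  {i: True, x: True, q: True}


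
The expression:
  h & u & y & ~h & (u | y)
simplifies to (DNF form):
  False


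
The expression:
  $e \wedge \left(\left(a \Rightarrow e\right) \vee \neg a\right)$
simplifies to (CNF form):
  $e$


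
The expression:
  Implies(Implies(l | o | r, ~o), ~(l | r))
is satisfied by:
  {o: True, l: False, r: False}
  {r: True, o: True, l: False}
  {o: True, l: True, r: False}
  {r: True, o: True, l: True}
  {r: False, l: False, o: False}


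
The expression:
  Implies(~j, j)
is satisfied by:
  {j: True}


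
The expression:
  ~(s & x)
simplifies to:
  ~s | ~x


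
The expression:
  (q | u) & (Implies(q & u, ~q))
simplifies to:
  (q & ~u) | (u & ~q)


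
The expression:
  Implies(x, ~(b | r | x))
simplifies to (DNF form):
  ~x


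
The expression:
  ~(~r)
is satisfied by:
  {r: True}


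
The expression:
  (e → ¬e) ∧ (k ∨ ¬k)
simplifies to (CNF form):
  ¬e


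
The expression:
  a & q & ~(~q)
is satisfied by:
  {a: True, q: True}


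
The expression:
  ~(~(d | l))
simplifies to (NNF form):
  d | l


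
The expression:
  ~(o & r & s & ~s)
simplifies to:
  True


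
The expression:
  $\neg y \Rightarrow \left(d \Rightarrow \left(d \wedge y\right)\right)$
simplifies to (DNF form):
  $y \vee \neg d$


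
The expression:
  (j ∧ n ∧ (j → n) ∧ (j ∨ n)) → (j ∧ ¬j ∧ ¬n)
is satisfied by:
  {n: False, j: False}
  {j: True, n: False}
  {n: True, j: False}


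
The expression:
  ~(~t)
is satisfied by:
  {t: True}


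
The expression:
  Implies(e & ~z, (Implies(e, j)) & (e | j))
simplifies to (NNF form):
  j | z | ~e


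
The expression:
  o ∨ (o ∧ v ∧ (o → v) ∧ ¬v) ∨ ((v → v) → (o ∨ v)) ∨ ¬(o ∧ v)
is always true.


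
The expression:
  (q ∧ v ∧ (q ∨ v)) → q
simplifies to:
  True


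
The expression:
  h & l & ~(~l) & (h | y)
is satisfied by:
  {h: True, l: True}


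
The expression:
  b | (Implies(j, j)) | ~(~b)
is always true.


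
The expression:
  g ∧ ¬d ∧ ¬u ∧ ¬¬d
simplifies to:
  False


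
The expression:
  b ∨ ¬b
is always true.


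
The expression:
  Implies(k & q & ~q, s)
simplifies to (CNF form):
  True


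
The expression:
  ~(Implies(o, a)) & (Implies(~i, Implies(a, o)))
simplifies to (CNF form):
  o & ~a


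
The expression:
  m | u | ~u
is always true.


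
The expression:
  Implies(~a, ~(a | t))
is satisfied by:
  {a: True, t: False}
  {t: False, a: False}
  {t: True, a: True}


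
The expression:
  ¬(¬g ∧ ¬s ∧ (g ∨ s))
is always true.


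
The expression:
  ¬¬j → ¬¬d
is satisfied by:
  {d: True, j: False}
  {j: False, d: False}
  {j: True, d: True}


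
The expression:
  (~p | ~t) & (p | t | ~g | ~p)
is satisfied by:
  {p: False, t: False}
  {t: True, p: False}
  {p: True, t: False}


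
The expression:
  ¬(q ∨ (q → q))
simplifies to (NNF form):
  False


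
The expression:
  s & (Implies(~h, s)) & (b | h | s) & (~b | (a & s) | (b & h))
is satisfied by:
  {s: True, a: True, h: True, b: False}
  {s: True, a: True, h: False, b: False}
  {s: True, h: True, b: False, a: False}
  {s: True, h: False, b: False, a: False}
  {s: True, a: True, b: True, h: True}
  {s: True, a: True, b: True, h: False}
  {s: True, b: True, h: True, a: False}


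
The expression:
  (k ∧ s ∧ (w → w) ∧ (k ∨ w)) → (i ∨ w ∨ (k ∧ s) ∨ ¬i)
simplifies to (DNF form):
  True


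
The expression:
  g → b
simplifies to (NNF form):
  b ∨ ¬g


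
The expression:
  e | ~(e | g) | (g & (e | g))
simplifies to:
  True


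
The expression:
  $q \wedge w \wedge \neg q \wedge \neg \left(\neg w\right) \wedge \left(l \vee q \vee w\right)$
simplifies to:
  $\text{False}$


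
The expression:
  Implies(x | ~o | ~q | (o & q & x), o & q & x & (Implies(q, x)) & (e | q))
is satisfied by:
  {o: True, q: True}


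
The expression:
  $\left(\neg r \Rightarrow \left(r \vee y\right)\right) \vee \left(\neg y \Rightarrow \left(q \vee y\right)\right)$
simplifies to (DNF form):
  $q \vee r \vee y$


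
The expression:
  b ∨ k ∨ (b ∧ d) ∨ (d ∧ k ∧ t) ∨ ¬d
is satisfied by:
  {b: True, k: True, d: False}
  {b: True, k: False, d: False}
  {k: True, b: False, d: False}
  {b: False, k: False, d: False}
  {b: True, d: True, k: True}
  {b: True, d: True, k: False}
  {d: True, k: True, b: False}


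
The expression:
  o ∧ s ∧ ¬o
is never true.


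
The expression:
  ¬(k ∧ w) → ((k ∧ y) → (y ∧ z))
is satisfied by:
  {w: True, z: True, k: False, y: False}
  {w: True, k: False, z: False, y: False}
  {z: True, w: False, k: False, y: False}
  {w: False, k: False, z: False, y: False}
  {y: True, w: True, z: True, k: False}
  {y: True, w: True, k: False, z: False}
  {y: True, z: True, w: False, k: False}
  {y: True, w: False, k: False, z: False}
  {w: True, k: True, z: True, y: False}
  {w: True, k: True, y: False, z: False}
  {k: True, z: True, y: False, w: False}
  {k: True, y: False, z: False, w: False}
  {w: True, k: True, y: True, z: True}
  {w: True, k: True, y: True, z: False}
  {k: True, y: True, z: True, w: False}


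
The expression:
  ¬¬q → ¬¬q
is always true.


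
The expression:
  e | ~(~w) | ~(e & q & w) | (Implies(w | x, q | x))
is always true.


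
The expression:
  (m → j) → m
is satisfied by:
  {m: True}


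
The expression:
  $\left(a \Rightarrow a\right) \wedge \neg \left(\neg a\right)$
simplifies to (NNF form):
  $a$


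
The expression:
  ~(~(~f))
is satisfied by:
  {f: False}


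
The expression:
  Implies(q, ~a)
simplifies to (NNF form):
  ~a | ~q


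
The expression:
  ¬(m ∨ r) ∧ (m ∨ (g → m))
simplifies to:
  ¬g ∧ ¬m ∧ ¬r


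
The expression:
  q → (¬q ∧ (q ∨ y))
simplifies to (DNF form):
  ¬q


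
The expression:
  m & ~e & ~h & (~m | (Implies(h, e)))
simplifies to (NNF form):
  m & ~e & ~h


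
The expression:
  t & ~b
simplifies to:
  t & ~b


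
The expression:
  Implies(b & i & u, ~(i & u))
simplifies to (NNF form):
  ~b | ~i | ~u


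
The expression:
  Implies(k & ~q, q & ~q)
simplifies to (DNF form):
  q | ~k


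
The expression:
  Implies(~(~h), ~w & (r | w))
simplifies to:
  ~h | (r & ~w)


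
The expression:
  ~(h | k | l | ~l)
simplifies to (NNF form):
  False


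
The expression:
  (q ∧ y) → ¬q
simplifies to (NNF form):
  ¬q ∨ ¬y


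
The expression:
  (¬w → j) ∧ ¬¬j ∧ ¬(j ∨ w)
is never true.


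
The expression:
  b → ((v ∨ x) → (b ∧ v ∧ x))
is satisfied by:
  {v: False, b: False, x: False}
  {x: True, v: False, b: False}
  {v: True, x: False, b: False}
  {x: True, v: True, b: False}
  {b: True, x: False, v: False}
  {b: True, x: True, v: True}


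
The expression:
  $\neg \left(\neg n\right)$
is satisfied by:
  {n: True}


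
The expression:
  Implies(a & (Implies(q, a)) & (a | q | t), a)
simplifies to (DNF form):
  True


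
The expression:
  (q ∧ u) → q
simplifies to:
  True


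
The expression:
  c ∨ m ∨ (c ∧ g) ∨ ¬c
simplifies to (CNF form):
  True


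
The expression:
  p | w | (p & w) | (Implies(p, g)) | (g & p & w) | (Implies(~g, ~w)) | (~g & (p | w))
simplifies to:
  True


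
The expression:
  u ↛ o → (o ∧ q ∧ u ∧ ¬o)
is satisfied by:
  {o: True, u: False}
  {u: False, o: False}
  {u: True, o: True}


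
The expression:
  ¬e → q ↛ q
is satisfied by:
  {e: True}


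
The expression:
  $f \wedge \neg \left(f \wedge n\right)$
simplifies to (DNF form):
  $f \wedge \neg n$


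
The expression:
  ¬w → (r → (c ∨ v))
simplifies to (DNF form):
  c ∨ v ∨ w ∨ ¬r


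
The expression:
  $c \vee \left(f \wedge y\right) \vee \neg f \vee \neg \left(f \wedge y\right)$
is always true.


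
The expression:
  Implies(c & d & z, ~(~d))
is always true.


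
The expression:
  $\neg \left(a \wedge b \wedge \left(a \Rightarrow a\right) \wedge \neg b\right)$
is always true.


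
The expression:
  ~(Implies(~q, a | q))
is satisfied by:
  {q: False, a: False}


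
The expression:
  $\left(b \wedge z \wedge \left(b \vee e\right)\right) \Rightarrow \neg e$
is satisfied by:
  {e: False, z: False, b: False}
  {b: True, e: False, z: False}
  {z: True, e: False, b: False}
  {b: True, z: True, e: False}
  {e: True, b: False, z: False}
  {b: True, e: True, z: False}
  {z: True, e: True, b: False}


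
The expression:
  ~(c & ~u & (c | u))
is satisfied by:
  {u: True, c: False}
  {c: False, u: False}
  {c: True, u: True}


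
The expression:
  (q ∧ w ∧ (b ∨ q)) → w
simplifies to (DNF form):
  True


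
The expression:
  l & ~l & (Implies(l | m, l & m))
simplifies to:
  False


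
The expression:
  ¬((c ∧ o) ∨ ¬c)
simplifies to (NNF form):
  c ∧ ¬o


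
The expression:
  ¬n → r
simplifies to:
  n ∨ r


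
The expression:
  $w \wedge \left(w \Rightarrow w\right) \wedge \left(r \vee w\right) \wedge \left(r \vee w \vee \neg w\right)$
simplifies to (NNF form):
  $w$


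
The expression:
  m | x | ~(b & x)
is always true.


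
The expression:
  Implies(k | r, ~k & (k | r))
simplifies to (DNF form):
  ~k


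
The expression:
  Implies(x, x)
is always true.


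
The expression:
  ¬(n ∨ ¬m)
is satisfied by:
  {m: True, n: False}


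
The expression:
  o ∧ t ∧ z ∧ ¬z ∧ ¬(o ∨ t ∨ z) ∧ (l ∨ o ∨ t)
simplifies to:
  False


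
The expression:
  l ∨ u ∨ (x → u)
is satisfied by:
  {l: True, u: True, x: False}
  {l: True, u: False, x: False}
  {u: True, l: False, x: False}
  {l: False, u: False, x: False}
  {x: True, l: True, u: True}
  {x: True, l: True, u: False}
  {x: True, u: True, l: False}


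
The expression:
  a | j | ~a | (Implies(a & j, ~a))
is always true.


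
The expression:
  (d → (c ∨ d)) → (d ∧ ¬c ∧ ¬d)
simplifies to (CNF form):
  False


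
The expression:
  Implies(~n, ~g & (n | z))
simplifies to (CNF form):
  (n | z) & (n | ~g)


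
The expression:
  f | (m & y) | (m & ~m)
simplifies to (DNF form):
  f | (m & y)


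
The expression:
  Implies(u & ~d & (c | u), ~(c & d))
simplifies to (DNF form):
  True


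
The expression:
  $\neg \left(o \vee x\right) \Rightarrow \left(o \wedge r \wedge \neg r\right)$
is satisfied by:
  {x: True, o: True}
  {x: True, o: False}
  {o: True, x: False}


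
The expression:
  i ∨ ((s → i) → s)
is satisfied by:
  {i: True, s: True}
  {i: True, s: False}
  {s: True, i: False}


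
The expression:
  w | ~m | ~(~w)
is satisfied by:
  {w: True, m: False}
  {m: False, w: False}
  {m: True, w: True}


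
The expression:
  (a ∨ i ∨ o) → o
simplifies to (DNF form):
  o ∨ (¬a ∧ ¬i)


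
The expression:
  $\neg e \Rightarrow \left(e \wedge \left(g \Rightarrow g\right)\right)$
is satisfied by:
  {e: True}


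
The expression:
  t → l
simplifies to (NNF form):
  l ∨ ¬t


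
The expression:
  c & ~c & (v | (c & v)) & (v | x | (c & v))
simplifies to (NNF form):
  False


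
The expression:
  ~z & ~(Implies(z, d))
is never true.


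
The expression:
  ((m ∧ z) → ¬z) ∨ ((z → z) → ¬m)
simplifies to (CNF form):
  ¬m ∨ ¬z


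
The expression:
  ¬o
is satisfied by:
  {o: False}


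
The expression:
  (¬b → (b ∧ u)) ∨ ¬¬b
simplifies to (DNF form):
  b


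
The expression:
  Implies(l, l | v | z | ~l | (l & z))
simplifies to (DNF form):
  True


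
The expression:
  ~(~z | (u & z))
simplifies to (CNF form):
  z & ~u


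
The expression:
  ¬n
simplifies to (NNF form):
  ¬n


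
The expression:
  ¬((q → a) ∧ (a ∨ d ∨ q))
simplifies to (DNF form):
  (q ∧ ¬a) ∨ (¬a ∧ ¬d)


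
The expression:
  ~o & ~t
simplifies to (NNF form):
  ~o & ~t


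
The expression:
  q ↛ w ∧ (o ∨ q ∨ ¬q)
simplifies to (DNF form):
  q ∧ ¬w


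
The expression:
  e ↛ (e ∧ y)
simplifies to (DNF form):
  e ∧ ¬y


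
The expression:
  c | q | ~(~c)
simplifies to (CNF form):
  c | q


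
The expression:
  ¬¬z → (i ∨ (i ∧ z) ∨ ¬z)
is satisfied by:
  {i: True, z: False}
  {z: False, i: False}
  {z: True, i: True}


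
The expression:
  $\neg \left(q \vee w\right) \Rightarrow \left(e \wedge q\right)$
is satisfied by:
  {q: True, w: True}
  {q: True, w: False}
  {w: True, q: False}


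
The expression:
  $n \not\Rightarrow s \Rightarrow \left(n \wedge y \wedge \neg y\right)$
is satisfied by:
  {s: True, n: False}
  {n: False, s: False}
  {n: True, s: True}


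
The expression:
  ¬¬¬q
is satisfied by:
  {q: False}


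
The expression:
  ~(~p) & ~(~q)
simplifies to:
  p & q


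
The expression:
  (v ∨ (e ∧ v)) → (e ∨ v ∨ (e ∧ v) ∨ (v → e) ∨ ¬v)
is always true.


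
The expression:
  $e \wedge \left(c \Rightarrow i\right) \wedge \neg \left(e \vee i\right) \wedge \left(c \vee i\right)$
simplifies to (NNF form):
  $\text{False}$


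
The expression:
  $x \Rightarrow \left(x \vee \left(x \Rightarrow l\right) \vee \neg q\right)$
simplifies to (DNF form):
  $\text{True}$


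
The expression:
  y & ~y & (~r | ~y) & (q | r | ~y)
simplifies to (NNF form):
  False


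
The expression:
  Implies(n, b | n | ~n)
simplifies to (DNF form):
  True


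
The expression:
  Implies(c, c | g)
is always true.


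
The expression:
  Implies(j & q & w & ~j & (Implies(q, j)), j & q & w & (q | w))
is always true.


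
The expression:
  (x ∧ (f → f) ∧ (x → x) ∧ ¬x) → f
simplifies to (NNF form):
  True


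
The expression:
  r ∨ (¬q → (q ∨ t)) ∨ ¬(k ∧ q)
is always true.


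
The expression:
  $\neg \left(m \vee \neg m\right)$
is never true.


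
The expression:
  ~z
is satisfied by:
  {z: False}


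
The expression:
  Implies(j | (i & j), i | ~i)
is always true.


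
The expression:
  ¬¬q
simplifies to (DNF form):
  q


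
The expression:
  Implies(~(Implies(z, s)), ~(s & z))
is always true.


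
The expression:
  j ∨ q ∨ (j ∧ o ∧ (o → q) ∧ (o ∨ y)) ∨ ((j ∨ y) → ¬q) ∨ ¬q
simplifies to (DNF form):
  True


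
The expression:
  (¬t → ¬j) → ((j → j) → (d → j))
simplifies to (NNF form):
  j ∨ ¬d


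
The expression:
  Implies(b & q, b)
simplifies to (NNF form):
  True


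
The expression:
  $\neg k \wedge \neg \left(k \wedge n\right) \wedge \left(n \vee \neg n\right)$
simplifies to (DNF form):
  $\neg k$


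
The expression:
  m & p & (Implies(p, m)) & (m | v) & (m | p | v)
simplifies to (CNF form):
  m & p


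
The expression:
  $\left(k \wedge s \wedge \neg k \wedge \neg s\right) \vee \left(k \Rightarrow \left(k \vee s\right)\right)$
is always true.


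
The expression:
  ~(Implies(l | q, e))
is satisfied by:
  {q: True, l: True, e: False}
  {q: True, e: False, l: False}
  {l: True, e: False, q: False}


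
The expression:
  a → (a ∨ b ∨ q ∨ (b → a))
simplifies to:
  True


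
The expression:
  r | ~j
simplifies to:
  r | ~j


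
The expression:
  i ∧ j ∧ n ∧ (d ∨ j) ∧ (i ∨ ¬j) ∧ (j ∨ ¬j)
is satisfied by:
  {i: True, j: True, n: True}


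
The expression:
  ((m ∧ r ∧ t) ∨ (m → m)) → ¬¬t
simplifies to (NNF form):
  t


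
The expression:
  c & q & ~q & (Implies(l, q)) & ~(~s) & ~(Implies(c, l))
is never true.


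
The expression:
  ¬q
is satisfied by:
  {q: False}


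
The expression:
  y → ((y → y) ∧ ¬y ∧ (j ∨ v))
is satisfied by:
  {y: False}


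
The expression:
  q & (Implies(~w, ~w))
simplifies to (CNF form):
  q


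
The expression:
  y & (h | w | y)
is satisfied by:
  {y: True}


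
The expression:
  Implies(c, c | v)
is always true.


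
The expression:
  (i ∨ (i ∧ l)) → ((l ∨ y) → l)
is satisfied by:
  {l: True, y: False, i: False}
  {l: False, y: False, i: False}
  {i: True, l: True, y: False}
  {i: True, l: False, y: False}
  {y: True, l: True, i: False}
  {y: True, l: False, i: False}
  {y: True, i: True, l: True}


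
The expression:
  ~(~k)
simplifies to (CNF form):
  k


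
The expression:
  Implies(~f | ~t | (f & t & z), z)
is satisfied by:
  {z: True, f: True, t: True}
  {z: True, f: True, t: False}
  {z: True, t: True, f: False}
  {z: True, t: False, f: False}
  {f: True, t: True, z: False}
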